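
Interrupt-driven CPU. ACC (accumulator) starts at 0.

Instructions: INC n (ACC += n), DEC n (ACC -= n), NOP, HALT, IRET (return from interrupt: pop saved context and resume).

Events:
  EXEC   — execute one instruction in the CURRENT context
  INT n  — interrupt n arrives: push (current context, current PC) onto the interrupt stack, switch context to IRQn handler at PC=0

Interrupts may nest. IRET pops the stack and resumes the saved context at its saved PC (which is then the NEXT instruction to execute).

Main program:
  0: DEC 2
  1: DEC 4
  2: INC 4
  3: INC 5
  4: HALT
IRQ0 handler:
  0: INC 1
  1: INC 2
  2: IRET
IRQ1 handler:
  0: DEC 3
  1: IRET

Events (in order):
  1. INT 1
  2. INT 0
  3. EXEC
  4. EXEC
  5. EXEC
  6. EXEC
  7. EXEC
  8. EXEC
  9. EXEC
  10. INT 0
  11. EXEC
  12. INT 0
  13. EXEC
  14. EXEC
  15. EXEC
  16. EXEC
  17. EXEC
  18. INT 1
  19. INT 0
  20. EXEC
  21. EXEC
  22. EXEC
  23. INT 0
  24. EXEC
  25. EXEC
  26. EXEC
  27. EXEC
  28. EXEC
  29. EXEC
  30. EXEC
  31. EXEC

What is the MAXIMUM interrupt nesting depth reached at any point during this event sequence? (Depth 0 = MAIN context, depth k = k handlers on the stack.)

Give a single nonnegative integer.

Answer: 2

Derivation:
Event 1 (INT 1): INT 1 arrives: push (MAIN, PC=0), enter IRQ1 at PC=0 (depth now 1) [depth=1]
Event 2 (INT 0): INT 0 arrives: push (IRQ1, PC=0), enter IRQ0 at PC=0 (depth now 2) [depth=2]
Event 3 (EXEC): [IRQ0] PC=0: INC 1 -> ACC=1 [depth=2]
Event 4 (EXEC): [IRQ0] PC=1: INC 2 -> ACC=3 [depth=2]
Event 5 (EXEC): [IRQ0] PC=2: IRET -> resume IRQ1 at PC=0 (depth now 1) [depth=1]
Event 6 (EXEC): [IRQ1] PC=0: DEC 3 -> ACC=0 [depth=1]
Event 7 (EXEC): [IRQ1] PC=1: IRET -> resume MAIN at PC=0 (depth now 0) [depth=0]
Event 8 (EXEC): [MAIN] PC=0: DEC 2 -> ACC=-2 [depth=0]
Event 9 (EXEC): [MAIN] PC=1: DEC 4 -> ACC=-6 [depth=0]
Event 10 (INT 0): INT 0 arrives: push (MAIN, PC=2), enter IRQ0 at PC=0 (depth now 1) [depth=1]
Event 11 (EXEC): [IRQ0] PC=0: INC 1 -> ACC=-5 [depth=1]
Event 12 (INT 0): INT 0 arrives: push (IRQ0, PC=1), enter IRQ0 at PC=0 (depth now 2) [depth=2]
Event 13 (EXEC): [IRQ0] PC=0: INC 1 -> ACC=-4 [depth=2]
Event 14 (EXEC): [IRQ0] PC=1: INC 2 -> ACC=-2 [depth=2]
Event 15 (EXEC): [IRQ0] PC=2: IRET -> resume IRQ0 at PC=1 (depth now 1) [depth=1]
Event 16 (EXEC): [IRQ0] PC=1: INC 2 -> ACC=0 [depth=1]
Event 17 (EXEC): [IRQ0] PC=2: IRET -> resume MAIN at PC=2 (depth now 0) [depth=0]
Event 18 (INT 1): INT 1 arrives: push (MAIN, PC=2), enter IRQ1 at PC=0 (depth now 1) [depth=1]
Event 19 (INT 0): INT 0 arrives: push (IRQ1, PC=0), enter IRQ0 at PC=0 (depth now 2) [depth=2]
Event 20 (EXEC): [IRQ0] PC=0: INC 1 -> ACC=1 [depth=2]
Event 21 (EXEC): [IRQ0] PC=1: INC 2 -> ACC=3 [depth=2]
Event 22 (EXEC): [IRQ0] PC=2: IRET -> resume IRQ1 at PC=0 (depth now 1) [depth=1]
Event 23 (INT 0): INT 0 arrives: push (IRQ1, PC=0), enter IRQ0 at PC=0 (depth now 2) [depth=2]
Event 24 (EXEC): [IRQ0] PC=0: INC 1 -> ACC=4 [depth=2]
Event 25 (EXEC): [IRQ0] PC=1: INC 2 -> ACC=6 [depth=2]
Event 26 (EXEC): [IRQ0] PC=2: IRET -> resume IRQ1 at PC=0 (depth now 1) [depth=1]
Event 27 (EXEC): [IRQ1] PC=0: DEC 3 -> ACC=3 [depth=1]
Event 28 (EXEC): [IRQ1] PC=1: IRET -> resume MAIN at PC=2 (depth now 0) [depth=0]
Event 29 (EXEC): [MAIN] PC=2: INC 4 -> ACC=7 [depth=0]
Event 30 (EXEC): [MAIN] PC=3: INC 5 -> ACC=12 [depth=0]
Event 31 (EXEC): [MAIN] PC=4: HALT [depth=0]
Max depth observed: 2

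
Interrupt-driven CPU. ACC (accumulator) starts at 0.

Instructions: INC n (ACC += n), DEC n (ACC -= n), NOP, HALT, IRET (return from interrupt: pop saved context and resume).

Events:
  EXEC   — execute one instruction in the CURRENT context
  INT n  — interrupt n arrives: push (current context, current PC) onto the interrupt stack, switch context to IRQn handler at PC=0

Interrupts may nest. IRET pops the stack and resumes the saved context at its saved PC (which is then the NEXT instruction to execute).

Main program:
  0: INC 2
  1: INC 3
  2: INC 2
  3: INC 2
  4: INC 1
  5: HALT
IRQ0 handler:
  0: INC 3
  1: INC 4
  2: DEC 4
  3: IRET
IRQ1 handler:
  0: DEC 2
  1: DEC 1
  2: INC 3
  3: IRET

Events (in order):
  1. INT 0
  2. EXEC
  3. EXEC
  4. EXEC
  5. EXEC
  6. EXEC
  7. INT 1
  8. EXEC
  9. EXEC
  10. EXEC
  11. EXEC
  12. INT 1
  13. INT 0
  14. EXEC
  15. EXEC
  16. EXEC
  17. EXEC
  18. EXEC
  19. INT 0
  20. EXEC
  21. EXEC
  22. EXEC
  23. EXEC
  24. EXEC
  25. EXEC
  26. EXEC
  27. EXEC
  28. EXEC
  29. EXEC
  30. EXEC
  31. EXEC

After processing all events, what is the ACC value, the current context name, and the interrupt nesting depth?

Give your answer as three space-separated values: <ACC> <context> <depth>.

Event 1 (INT 0): INT 0 arrives: push (MAIN, PC=0), enter IRQ0 at PC=0 (depth now 1)
Event 2 (EXEC): [IRQ0] PC=0: INC 3 -> ACC=3
Event 3 (EXEC): [IRQ0] PC=1: INC 4 -> ACC=7
Event 4 (EXEC): [IRQ0] PC=2: DEC 4 -> ACC=3
Event 5 (EXEC): [IRQ0] PC=3: IRET -> resume MAIN at PC=0 (depth now 0)
Event 6 (EXEC): [MAIN] PC=0: INC 2 -> ACC=5
Event 7 (INT 1): INT 1 arrives: push (MAIN, PC=1), enter IRQ1 at PC=0 (depth now 1)
Event 8 (EXEC): [IRQ1] PC=0: DEC 2 -> ACC=3
Event 9 (EXEC): [IRQ1] PC=1: DEC 1 -> ACC=2
Event 10 (EXEC): [IRQ1] PC=2: INC 3 -> ACC=5
Event 11 (EXEC): [IRQ1] PC=3: IRET -> resume MAIN at PC=1 (depth now 0)
Event 12 (INT 1): INT 1 arrives: push (MAIN, PC=1), enter IRQ1 at PC=0 (depth now 1)
Event 13 (INT 0): INT 0 arrives: push (IRQ1, PC=0), enter IRQ0 at PC=0 (depth now 2)
Event 14 (EXEC): [IRQ0] PC=0: INC 3 -> ACC=8
Event 15 (EXEC): [IRQ0] PC=1: INC 4 -> ACC=12
Event 16 (EXEC): [IRQ0] PC=2: DEC 4 -> ACC=8
Event 17 (EXEC): [IRQ0] PC=3: IRET -> resume IRQ1 at PC=0 (depth now 1)
Event 18 (EXEC): [IRQ1] PC=0: DEC 2 -> ACC=6
Event 19 (INT 0): INT 0 arrives: push (IRQ1, PC=1), enter IRQ0 at PC=0 (depth now 2)
Event 20 (EXEC): [IRQ0] PC=0: INC 3 -> ACC=9
Event 21 (EXEC): [IRQ0] PC=1: INC 4 -> ACC=13
Event 22 (EXEC): [IRQ0] PC=2: DEC 4 -> ACC=9
Event 23 (EXEC): [IRQ0] PC=3: IRET -> resume IRQ1 at PC=1 (depth now 1)
Event 24 (EXEC): [IRQ1] PC=1: DEC 1 -> ACC=8
Event 25 (EXEC): [IRQ1] PC=2: INC 3 -> ACC=11
Event 26 (EXEC): [IRQ1] PC=3: IRET -> resume MAIN at PC=1 (depth now 0)
Event 27 (EXEC): [MAIN] PC=1: INC 3 -> ACC=14
Event 28 (EXEC): [MAIN] PC=2: INC 2 -> ACC=16
Event 29 (EXEC): [MAIN] PC=3: INC 2 -> ACC=18
Event 30 (EXEC): [MAIN] PC=4: INC 1 -> ACC=19
Event 31 (EXEC): [MAIN] PC=5: HALT

Answer: 19 MAIN 0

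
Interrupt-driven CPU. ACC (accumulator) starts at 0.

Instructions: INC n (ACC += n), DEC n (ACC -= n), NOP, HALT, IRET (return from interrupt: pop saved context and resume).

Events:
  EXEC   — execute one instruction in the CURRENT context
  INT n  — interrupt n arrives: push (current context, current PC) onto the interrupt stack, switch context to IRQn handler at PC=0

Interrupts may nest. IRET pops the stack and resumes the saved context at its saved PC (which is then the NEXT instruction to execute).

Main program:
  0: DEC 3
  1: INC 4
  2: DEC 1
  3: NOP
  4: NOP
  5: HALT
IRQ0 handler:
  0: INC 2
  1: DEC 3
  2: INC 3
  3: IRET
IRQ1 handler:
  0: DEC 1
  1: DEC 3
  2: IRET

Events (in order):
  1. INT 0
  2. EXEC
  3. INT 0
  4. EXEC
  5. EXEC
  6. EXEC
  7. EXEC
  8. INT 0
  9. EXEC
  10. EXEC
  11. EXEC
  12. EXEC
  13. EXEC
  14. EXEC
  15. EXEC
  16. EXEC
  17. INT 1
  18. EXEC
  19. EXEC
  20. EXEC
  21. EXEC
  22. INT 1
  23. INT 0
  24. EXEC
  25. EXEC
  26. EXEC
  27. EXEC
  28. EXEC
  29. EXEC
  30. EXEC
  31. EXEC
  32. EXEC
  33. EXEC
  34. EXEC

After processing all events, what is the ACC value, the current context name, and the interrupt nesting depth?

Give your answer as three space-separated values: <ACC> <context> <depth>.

Event 1 (INT 0): INT 0 arrives: push (MAIN, PC=0), enter IRQ0 at PC=0 (depth now 1)
Event 2 (EXEC): [IRQ0] PC=0: INC 2 -> ACC=2
Event 3 (INT 0): INT 0 arrives: push (IRQ0, PC=1), enter IRQ0 at PC=0 (depth now 2)
Event 4 (EXEC): [IRQ0] PC=0: INC 2 -> ACC=4
Event 5 (EXEC): [IRQ0] PC=1: DEC 3 -> ACC=1
Event 6 (EXEC): [IRQ0] PC=2: INC 3 -> ACC=4
Event 7 (EXEC): [IRQ0] PC=3: IRET -> resume IRQ0 at PC=1 (depth now 1)
Event 8 (INT 0): INT 0 arrives: push (IRQ0, PC=1), enter IRQ0 at PC=0 (depth now 2)
Event 9 (EXEC): [IRQ0] PC=0: INC 2 -> ACC=6
Event 10 (EXEC): [IRQ0] PC=1: DEC 3 -> ACC=3
Event 11 (EXEC): [IRQ0] PC=2: INC 3 -> ACC=6
Event 12 (EXEC): [IRQ0] PC=3: IRET -> resume IRQ0 at PC=1 (depth now 1)
Event 13 (EXEC): [IRQ0] PC=1: DEC 3 -> ACC=3
Event 14 (EXEC): [IRQ0] PC=2: INC 3 -> ACC=6
Event 15 (EXEC): [IRQ0] PC=3: IRET -> resume MAIN at PC=0 (depth now 0)
Event 16 (EXEC): [MAIN] PC=0: DEC 3 -> ACC=3
Event 17 (INT 1): INT 1 arrives: push (MAIN, PC=1), enter IRQ1 at PC=0 (depth now 1)
Event 18 (EXEC): [IRQ1] PC=0: DEC 1 -> ACC=2
Event 19 (EXEC): [IRQ1] PC=1: DEC 3 -> ACC=-1
Event 20 (EXEC): [IRQ1] PC=2: IRET -> resume MAIN at PC=1 (depth now 0)
Event 21 (EXEC): [MAIN] PC=1: INC 4 -> ACC=3
Event 22 (INT 1): INT 1 arrives: push (MAIN, PC=2), enter IRQ1 at PC=0 (depth now 1)
Event 23 (INT 0): INT 0 arrives: push (IRQ1, PC=0), enter IRQ0 at PC=0 (depth now 2)
Event 24 (EXEC): [IRQ0] PC=0: INC 2 -> ACC=5
Event 25 (EXEC): [IRQ0] PC=1: DEC 3 -> ACC=2
Event 26 (EXEC): [IRQ0] PC=2: INC 3 -> ACC=5
Event 27 (EXEC): [IRQ0] PC=3: IRET -> resume IRQ1 at PC=0 (depth now 1)
Event 28 (EXEC): [IRQ1] PC=0: DEC 1 -> ACC=4
Event 29 (EXEC): [IRQ1] PC=1: DEC 3 -> ACC=1
Event 30 (EXEC): [IRQ1] PC=2: IRET -> resume MAIN at PC=2 (depth now 0)
Event 31 (EXEC): [MAIN] PC=2: DEC 1 -> ACC=0
Event 32 (EXEC): [MAIN] PC=3: NOP
Event 33 (EXEC): [MAIN] PC=4: NOP
Event 34 (EXEC): [MAIN] PC=5: HALT

Answer: 0 MAIN 0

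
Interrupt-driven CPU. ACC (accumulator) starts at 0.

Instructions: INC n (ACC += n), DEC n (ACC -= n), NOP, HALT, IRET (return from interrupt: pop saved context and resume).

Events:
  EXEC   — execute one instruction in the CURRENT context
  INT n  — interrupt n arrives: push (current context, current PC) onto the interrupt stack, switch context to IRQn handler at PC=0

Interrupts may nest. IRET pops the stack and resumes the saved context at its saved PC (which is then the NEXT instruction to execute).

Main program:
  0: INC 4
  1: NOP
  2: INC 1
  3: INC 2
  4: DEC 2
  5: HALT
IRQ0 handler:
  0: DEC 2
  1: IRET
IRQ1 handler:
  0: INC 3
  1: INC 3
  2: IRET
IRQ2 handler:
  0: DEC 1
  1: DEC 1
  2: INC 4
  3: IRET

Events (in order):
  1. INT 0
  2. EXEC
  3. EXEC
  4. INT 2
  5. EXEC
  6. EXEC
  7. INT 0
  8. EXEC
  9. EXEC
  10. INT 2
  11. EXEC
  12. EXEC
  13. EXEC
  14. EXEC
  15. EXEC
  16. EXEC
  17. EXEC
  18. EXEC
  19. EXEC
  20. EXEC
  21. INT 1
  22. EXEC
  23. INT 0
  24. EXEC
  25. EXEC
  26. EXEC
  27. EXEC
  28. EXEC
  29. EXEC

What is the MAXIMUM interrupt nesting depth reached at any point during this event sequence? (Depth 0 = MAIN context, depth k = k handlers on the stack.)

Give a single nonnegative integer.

Event 1 (INT 0): INT 0 arrives: push (MAIN, PC=0), enter IRQ0 at PC=0 (depth now 1) [depth=1]
Event 2 (EXEC): [IRQ0] PC=0: DEC 2 -> ACC=-2 [depth=1]
Event 3 (EXEC): [IRQ0] PC=1: IRET -> resume MAIN at PC=0 (depth now 0) [depth=0]
Event 4 (INT 2): INT 2 arrives: push (MAIN, PC=0), enter IRQ2 at PC=0 (depth now 1) [depth=1]
Event 5 (EXEC): [IRQ2] PC=0: DEC 1 -> ACC=-3 [depth=1]
Event 6 (EXEC): [IRQ2] PC=1: DEC 1 -> ACC=-4 [depth=1]
Event 7 (INT 0): INT 0 arrives: push (IRQ2, PC=2), enter IRQ0 at PC=0 (depth now 2) [depth=2]
Event 8 (EXEC): [IRQ0] PC=0: DEC 2 -> ACC=-6 [depth=2]
Event 9 (EXEC): [IRQ0] PC=1: IRET -> resume IRQ2 at PC=2 (depth now 1) [depth=1]
Event 10 (INT 2): INT 2 arrives: push (IRQ2, PC=2), enter IRQ2 at PC=0 (depth now 2) [depth=2]
Event 11 (EXEC): [IRQ2] PC=0: DEC 1 -> ACC=-7 [depth=2]
Event 12 (EXEC): [IRQ2] PC=1: DEC 1 -> ACC=-8 [depth=2]
Event 13 (EXEC): [IRQ2] PC=2: INC 4 -> ACC=-4 [depth=2]
Event 14 (EXEC): [IRQ2] PC=3: IRET -> resume IRQ2 at PC=2 (depth now 1) [depth=1]
Event 15 (EXEC): [IRQ2] PC=2: INC 4 -> ACC=0 [depth=1]
Event 16 (EXEC): [IRQ2] PC=3: IRET -> resume MAIN at PC=0 (depth now 0) [depth=0]
Event 17 (EXEC): [MAIN] PC=0: INC 4 -> ACC=4 [depth=0]
Event 18 (EXEC): [MAIN] PC=1: NOP [depth=0]
Event 19 (EXEC): [MAIN] PC=2: INC 1 -> ACC=5 [depth=0]
Event 20 (EXEC): [MAIN] PC=3: INC 2 -> ACC=7 [depth=0]
Event 21 (INT 1): INT 1 arrives: push (MAIN, PC=4), enter IRQ1 at PC=0 (depth now 1) [depth=1]
Event 22 (EXEC): [IRQ1] PC=0: INC 3 -> ACC=10 [depth=1]
Event 23 (INT 0): INT 0 arrives: push (IRQ1, PC=1), enter IRQ0 at PC=0 (depth now 2) [depth=2]
Event 24 (EXEC): [IRQ0] PC=0: DEC 2 -> ACC=8 [depth=2]
Event 25 (EXEC): [IRQ0] PC=1: IRET -> resume IRQ1 at PC=1 (depth now 1) [depth=1]
Event 26 (EXEC): [IRQ1] PC=1: INC 3 -> ACC=11 [depth=1]
Event 27 (EXEC): [IRQ1] PC=2: IRET -> resume MAIN at PC=4 (depth now 0) [depth=0]
Event 28 (EXEC): [MAIN] PC=4: DEC 2 -> ACC=9 [depth=0]
Event 29 (EXEC): [MAIN] PC=5: HALT [depth=0]
Max depth observed: 2

Answer: 2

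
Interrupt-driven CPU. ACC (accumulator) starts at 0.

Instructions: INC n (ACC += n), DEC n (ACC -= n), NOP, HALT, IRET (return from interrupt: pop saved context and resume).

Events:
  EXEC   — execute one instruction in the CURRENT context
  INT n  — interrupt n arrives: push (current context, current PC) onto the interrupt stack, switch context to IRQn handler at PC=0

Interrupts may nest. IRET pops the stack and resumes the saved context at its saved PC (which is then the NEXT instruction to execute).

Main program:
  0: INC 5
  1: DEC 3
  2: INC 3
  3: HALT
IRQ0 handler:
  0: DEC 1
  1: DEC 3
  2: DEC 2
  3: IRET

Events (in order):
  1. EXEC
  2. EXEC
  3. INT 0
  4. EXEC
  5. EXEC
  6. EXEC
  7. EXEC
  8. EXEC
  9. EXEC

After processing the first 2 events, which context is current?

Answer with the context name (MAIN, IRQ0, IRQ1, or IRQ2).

Answer: MAIN

Derivation:
Event 1 (EXEC): [MAIN] PC=0: INC 5 -> ACC=5
Event 2 (EXEC): [MAIN] PC=1: DEC 3 -> ACC=2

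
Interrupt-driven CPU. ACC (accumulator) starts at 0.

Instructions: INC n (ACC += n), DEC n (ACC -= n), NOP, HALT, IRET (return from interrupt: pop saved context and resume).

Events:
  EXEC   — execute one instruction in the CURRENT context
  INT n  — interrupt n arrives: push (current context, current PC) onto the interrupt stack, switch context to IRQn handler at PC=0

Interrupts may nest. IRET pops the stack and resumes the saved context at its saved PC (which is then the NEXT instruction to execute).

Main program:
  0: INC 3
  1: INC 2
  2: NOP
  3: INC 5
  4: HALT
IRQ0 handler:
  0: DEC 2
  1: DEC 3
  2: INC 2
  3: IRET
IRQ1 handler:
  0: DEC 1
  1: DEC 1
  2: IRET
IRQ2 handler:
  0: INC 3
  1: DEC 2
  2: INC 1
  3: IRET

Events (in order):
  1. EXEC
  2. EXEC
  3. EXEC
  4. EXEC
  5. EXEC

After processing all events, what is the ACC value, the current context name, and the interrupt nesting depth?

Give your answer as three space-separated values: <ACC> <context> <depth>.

Event 1 (EXEC): [MAIN] PC=0: INC 3 -> ACC=3
Event 2 (EXEC): [MAIN] PC=1: INC 2 -> ACC=5
Event 3 (EXEC): [MAIN] PC=2: NOP
Event 4 (EXEC): [MAIN] PC=3: INC 5 -> ACC=10
Event 5 (EXEC): [MAIN] PC=4: HALT

Answer: 10 MAIN 0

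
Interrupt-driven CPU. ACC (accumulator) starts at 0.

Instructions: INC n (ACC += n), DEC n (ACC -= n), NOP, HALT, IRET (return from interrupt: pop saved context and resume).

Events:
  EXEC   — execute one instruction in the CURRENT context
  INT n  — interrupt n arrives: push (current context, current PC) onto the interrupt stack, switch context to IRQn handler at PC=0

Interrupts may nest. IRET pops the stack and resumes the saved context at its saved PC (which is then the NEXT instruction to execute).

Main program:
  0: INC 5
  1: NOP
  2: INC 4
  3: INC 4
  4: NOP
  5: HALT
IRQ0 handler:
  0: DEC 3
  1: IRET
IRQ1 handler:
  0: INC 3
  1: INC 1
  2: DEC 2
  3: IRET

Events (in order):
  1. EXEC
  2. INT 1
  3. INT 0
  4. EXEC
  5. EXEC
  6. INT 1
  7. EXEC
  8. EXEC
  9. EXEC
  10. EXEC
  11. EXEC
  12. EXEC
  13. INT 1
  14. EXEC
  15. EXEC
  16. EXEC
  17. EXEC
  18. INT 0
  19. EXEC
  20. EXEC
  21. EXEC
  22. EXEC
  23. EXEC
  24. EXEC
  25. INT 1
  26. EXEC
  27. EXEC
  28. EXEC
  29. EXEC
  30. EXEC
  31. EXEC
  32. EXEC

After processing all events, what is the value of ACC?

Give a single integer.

Answer: 15

Derivation:
Event 1 (EXEC): [MAIN] PC=0: INC 5 -> ACC=5
Event 2 (INT 1): INT 1 arrives: push (MAIN, PC=1), enter IRQ1 at PC=0 (depth now 1)
Event 3 (INT 0): INT 0 arrives: push (IRQ1, PC=0), enter IRQ0 at PC=0 (depth now 2)
Event 4 (EXEC): [IRQ0] PC=0: DEC 3 -> ACC=2
Event 5 (EXEC): [IRQ0] PC=1: IRET -> resume IRQ1 at PC=0 (depth now 1)
Event 6 (INT 1): INT 1 arrives: push (IRQ1, PC=0), enter IRQ1 at PC=0 (depth now 2)
Event 7 (EXEC): [IRQ1] PC=0: INC 3 -> ACC=5
Event 8 (EXEC): [IRQ1] PC=1: INC 1 -> ACC=6
Event 9 (EXEC): [IRQ1] PC=2: DEC 2 -> ACC=4
Event 10 (EXEC): [IRQ1] PC=3: IRET -> resume IRQ1 at PC=0 (depth now 1)
Event 11 (EXEC): [IRQ1] PC=0: INC 3 -> ACC=7
Event 12 (EXEC): [IRQ1] PC=1: INC 1 -> ACC=8
Event 13 (INT 1): INT 1 arrives: push (IRQ1, PC=2), enter IRQ1 at PC=0 (depth now 2)
Event 14 (EXEC): [IRQ1] PC=0: INC 3 -> ACC=11
Event 15 (EXEC): [IRQ1] PC=1: INC 1 -> ACC=12
Event 16 (EXEC): [IRQ1] PC=2: DEC 2 -> ACC=10
Event 17 (EXEC): [IRQ1] PC=3: IRET -> resume IRQ1 at PC=2 (depth now 1)
Event 18 (INT 0): INT 0 arrives: push (IRQ1, PC=2), enter IRQ0 at PC=0 (depth now 2)
Event 19 (EXEC): [IRQ0] PC=0: DEC 3 -> ACC=7
Event 20 (EXEC): [IRQ0] PC=1: IRET -> resume IRQ1 at PC=2 (depth now 1)
Event 21 (EXEC): [IRQ1] PC=2: DEC 2 -> ACC=5
Event 22 (EXEC): [IRQ1] PC=3: IRET -> resume MAIN at PC=1 (depth now 0)
Event 23 (EXEC): [MAIN] PC=1: NOP
Event 24 (EXEC): [MAIN] PC=2: INC 4 -> ACC=9
Event 25 (INT 1): INT 1 arrives: push (MAIN, PC=3), enter IRQ1 at PC=0 (depth now 1)
Event 26 (EXEC): [IRQ1] PC=0: INC 3 -> ACC=12
Event 27 (EXEC): [IRQ1] PC=1: INC 1 -> ACC=13
Event 28 (EXEC): [IRQ1] PC=2: DEC 2 -> ACC=11
Event 29 (EXEC): [IRQ1] PC=3: IRET -> resume MAIN at PC=3 (depth now 0)
Event 30 (EXEC): [MAIN] PC=3: INC 4 -> ACC=15
Event 31 (EXEC): [MAIN] PC=4: NOP
Event 32 (EXEC): [MAIN] PC=5: HALT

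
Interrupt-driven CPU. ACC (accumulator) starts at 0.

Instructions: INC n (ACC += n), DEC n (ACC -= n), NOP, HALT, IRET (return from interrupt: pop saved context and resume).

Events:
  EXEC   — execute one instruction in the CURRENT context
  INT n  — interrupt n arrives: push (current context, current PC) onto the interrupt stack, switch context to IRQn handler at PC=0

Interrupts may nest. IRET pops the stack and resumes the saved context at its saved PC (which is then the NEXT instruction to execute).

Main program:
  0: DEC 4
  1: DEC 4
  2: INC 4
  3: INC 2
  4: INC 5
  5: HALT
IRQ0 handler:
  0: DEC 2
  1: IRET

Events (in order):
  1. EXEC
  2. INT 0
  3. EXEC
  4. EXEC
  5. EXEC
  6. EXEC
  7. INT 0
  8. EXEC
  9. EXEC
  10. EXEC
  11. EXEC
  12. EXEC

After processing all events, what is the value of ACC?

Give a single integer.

Answer: -1

Derivation:
Event 1 (EXEC): [MAIN] PC=0: DEC 4 -> ACC=-4
Event 2 (INT 0): INT 0 arrives: push (MAIN, PC=1), enter IRQ0 at PC=0 (depth now 1)
Event 3 (EXEC): [IRQ0] PC=0: DEC 2 -> ACC=-6
Event 4 (EXEC): [IRQ0] PC=1: IRET -> resume MAIN at PC=1 (depth now 0)
Event 5 (EXEC): [MAIN] PC=1: DEC 4 -> ACC=-10
Event 6 (EXEC): [MAIN] PC=2: INC 4 -> ACC=-6
Event 7 (INT 0): INT 0 arrives: push (MAIN, PC=3), enter IRQ0 at PC=0 (depth now 1)
Event 8 (EXEC): [IRQ0] PC=0: DEC 2 -> ACC=-8
Event 9 (EXEC): [IRQ0] PC=1: IRET -> resume MAIN at PC=3 (depth now 0)
Event 10 (EXEC): [MAIN] PC=3: INC 2 -> ACC=-6
Event 11 (EXEC): [MAIN] PC=4: INC 5 -> ACC=-1
Event 12 (EXEC): [MAIN] PC=5: HALT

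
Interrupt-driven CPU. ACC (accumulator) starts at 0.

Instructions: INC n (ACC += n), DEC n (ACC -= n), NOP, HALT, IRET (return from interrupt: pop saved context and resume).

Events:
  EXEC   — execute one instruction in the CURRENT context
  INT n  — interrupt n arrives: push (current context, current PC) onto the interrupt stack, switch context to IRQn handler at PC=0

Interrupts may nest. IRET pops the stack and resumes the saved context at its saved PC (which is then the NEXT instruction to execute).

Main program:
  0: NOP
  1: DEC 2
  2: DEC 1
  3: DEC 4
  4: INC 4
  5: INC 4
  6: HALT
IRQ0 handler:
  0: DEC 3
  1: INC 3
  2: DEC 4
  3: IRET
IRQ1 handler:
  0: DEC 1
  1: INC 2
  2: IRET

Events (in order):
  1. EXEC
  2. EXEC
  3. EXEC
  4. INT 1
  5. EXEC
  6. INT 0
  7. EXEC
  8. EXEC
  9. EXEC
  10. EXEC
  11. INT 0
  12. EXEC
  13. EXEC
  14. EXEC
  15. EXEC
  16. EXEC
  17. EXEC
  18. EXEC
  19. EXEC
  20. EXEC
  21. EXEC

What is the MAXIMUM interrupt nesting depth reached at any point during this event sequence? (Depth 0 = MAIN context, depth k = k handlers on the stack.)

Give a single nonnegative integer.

Event 1 (EXEC): [MAIN] PC=0: NOP [depth=0]
Event 2 (EXEC): [MAIN] PC=1: DEC 2 -> ACC=-2 [depth=0]
Event 3 (EXEC): [MAIN] PC=2: DEC 1 -> ACC=-3 [depth=0]
Event 4 (INT 1): INT 1 arrives: push (MAIN, PC=3), enter IRQ1 at PC=0 (depth now 1) [depth=1]
Event 5 (EXEC): [IRQ1] PC=0: DEC 1 -> ACC=-4 [depth=1]
Event 6 (INT 0): INT 0 arrives: push (IRQ1, PC=1), enter IRQ0 at PC=0 (depth now 2) [depth=2]
Event 7 (EXEC): [IRQ0] PC=0: DEC 3 -> ACC=-7 [depth=2]
Event 8 (EXEC): [IRQ0] PC=1: INC 3 -> ACC=-4 [depth=2]
Event 9 (EXEC): [IRQ0] PC=2: DEC 4 -> ACC=-8 [depth=2]
Event 10 (EXEC): [IRQ0] PC=3: IRET -> resume IRQ1 at PC=1 (depth now 1) [depth=1]
Event 11 (INT 0): INT 0 arrives: push (IRQ1, PC=1), enter IRQ0 at PC=0 (depth now 2) [depth=2]
Event 12 (EXEC): [IRQ0] PC=0: DEC 3 -> ACC=-11 [depth=2]
Event 13 (EXEC): [IRQ0] PC=1: INC 3 -> ACC=-8 [depth=2]
Event 14 (EXEC): [IRQ0] PC=2: DEC 4 -> ACC=-12 [depth=2]
Event 15 (EXEC): [IRQ0] PC=3: IRET -> resume IRQ1 at PC=1 (depth now 1) [depth=1]
Event 16 (EXEC): [IRQ1] PC=1: INC 2 -> ACC=-10 [depth=1]
Event 17 (EXEC): [IRQ1] PC=2: IRET -> resume MAIN at PC=3 (depth now 0) [depth=0]
Event 18 (EXEC): [MAIN] PC=3: DEC 4 -> ACC=-14 [depth=0]
Event 19 (EXEC): [MAIN] PC=4: INC 4 -> ACC=-10 [depth=0]
Event 20 (EXEC): [MAIN] PC=5: INC 4 -> ACC=-6 [depth=0]
Event 21 (EXEC): [MAIN] PC=6: HALT [depth=0]
Max depth observed: 2

Answer: 2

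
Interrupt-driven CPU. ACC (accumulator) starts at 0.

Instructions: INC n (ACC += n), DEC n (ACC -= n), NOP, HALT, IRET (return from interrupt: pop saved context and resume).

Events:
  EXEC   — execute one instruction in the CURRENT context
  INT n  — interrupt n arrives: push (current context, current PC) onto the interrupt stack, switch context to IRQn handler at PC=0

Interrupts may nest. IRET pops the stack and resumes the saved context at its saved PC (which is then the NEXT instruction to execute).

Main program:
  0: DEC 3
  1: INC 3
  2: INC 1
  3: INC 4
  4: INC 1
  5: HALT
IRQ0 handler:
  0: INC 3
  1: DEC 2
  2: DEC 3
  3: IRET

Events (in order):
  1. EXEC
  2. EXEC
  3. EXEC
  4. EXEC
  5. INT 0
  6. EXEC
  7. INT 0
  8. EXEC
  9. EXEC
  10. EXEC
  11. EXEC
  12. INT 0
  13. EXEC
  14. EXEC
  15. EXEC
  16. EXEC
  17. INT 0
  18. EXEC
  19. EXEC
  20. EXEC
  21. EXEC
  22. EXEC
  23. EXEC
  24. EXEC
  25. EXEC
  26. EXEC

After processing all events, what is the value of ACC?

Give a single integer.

Event 1 (EXEC): [MAIN] PC=0: DEC 3 -> ACC=-3
Event 2 (EXEC): [MAIN] PC=1: INC 3 -> ACC=0
Event 3 (EXEC): [MAIN] PC=2: INC 1 -> ACC=1
Event 4 (EXEC): [MAIN] PC=3: INC 4 -> ACC=5
Event 5 (INT 0): INT 0 arrives: push (MAIN, PC=4), enter IRQ0 at PC=0 (depth now 1)
Event 6 (EXEC): [IRQ0] PC=0: INC 3 -> ACC=8
Event 7 (INT 0): INT 0 arrives: push (IRQ0, PC=1), enter IRQ0 at PC=0 (depth now 2)
Event 8 (EXEC): [IRQ0] PC=0: INC 3 -> ACC=11
Event 9 (EXEC): [IRQ0] PC=1: DEC 2 -> ACC=9
Event 10 (EXEC): [IRQ0] PC=2: DEC 3 -> ACC=6
Event 11 (EXEC): [IRQ0] PC=3: IRET -> resume IRQ0 at PC=1 (depth now 1)
Event 12 (INT 0): INT 0 arrives: push (IRQ0, PC=1), enter IRQ0 at PC=0 (depth now 2)
Event 13 (EXEC): [IRQ0] PC=0: INC 3 -> ACC=9
Event 14 (EXEC): [IRQ0] PC=1: DEC 2 -> ACC=7
Event 15 (EXEC): [IRQ0] PC=2: DEC 3 -> ACC=4
Event 16 (EXEC): [IRQ0] PC=3: IRET -> resume IRQ0 at PC=1 (depth now 1)
Event 17 (INT 0): INT 0 arrives: push (IRQ0, PC=1), enter IRQ0 at PC=0 (depth now 2)
Event 18 (EXEC): [IRQ0] PC=0: INC 3 -> ACC=7
Event 19 (EXEC): [IRQ0] PC=1: DEC 2 -> ACC=5
Event 20 (EXEC): [IRQ0] PC=2: DEC 3 -> ACC=2
Event 21 (EXEC): [IRQ0] PC=3: IRET -> resume IRQ0 at PC=1 (depth now 1)
Event 22 (EXEC): [IRQ0] PC=1: DEC 2 -> ACC=0
Event 23 (EXEC): [IRQ0] PC=2: DEC 3 -> ACC=-3
Event 24 (EXEC): [IRQ0] PC=3: IRET -> resume MAIN at PC=4 (depth now 0)
Event 25 (EXEC): [MAIN] PC=4: INC 1 -> ACC=-2
Event 26 (EXEC): [MAIN] PC=5: HALT

Answer: -2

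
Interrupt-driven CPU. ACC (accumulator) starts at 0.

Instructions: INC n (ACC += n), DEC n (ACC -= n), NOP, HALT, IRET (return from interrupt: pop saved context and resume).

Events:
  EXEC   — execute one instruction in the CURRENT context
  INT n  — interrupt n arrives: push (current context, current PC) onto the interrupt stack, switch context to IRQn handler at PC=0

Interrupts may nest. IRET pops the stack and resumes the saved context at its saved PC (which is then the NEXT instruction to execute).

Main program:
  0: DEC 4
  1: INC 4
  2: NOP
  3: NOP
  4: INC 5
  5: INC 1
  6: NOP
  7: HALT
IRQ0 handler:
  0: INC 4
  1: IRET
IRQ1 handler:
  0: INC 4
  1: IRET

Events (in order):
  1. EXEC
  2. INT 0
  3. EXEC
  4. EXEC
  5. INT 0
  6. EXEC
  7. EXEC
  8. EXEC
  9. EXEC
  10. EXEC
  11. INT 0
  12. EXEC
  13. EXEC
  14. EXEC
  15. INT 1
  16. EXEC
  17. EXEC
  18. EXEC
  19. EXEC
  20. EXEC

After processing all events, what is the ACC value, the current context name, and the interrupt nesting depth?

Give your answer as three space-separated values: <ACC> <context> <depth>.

Answer: 22 MAIN 0

Derivation:
Event 1 (EXEC): [MAIN] PC=0: DEC 4 -> ACC=-4
Event 2 (INT 0): INT 0 arrives: push (MAIN, PC=1), enter IRQ0 at PC=0 (depth now 1)
Event 3 (EXEC): [IRQ0] PC=0: INC 4 -> ACC=0
Event 4 (EXEC): [IRQ0] PC=1: IRET -> resume MAIN at PC=1 (depth now 0)
Event 5 (INT 0): INT 0 arrives: push (MAIN, PC=1), enter IRQ0 at PC=0 (depth now 1)
Event 6 (EXEC): [IRQ0] PC=0: INC 4 -> ACC=4
Event 7 (EXEC): [IRQ0] PC=1: IRET -> resume MAIN at PC=1 (depth now 0)
Event 8 (EXEC): [MAIN] PC=1: INC 4 -> ACC=8
Event 9 (EXEC): [MAIN] PC=2: NOP
Event 10 (EXEC): [MAIN] PC=3: NOP
Event 11 (INT 0): INT 0 arrives: push (MAIN, PC=4), enter IRQ0 at PC=0 (depth now 1)
Event 12 (EXEC): [IRQ0] PC=0: INC 4 -> ACC=12
Event 13 (EXEC): [IRQ0] PC=1: IRET -> resume MAIN at PC=4 (depth now 0)
Event 14 (EXEC): [MAIN] PC=4: INC 5 -> ACC=17
Event 15 (INT 1): INT 1 arrives: push (MAIN, PC=5), enter IRQ1 at PC=0 (depth now 1)
Event 16 (EXEC): [IRQ1] PC=0: INC 4 -> ACC=21
Event 17 (EXEC): [IRQ1] PC=1: IRET -> resume MAIN at PC=5 (depth now 0)
Event 18 (EXEC): [MAIN] PC=5: INC 1 -> ACC=22
Event 19 (EXEC): [MAIN] PC=6: NOP
Event 20 (EXEC): [MAIN] PC=7: HALT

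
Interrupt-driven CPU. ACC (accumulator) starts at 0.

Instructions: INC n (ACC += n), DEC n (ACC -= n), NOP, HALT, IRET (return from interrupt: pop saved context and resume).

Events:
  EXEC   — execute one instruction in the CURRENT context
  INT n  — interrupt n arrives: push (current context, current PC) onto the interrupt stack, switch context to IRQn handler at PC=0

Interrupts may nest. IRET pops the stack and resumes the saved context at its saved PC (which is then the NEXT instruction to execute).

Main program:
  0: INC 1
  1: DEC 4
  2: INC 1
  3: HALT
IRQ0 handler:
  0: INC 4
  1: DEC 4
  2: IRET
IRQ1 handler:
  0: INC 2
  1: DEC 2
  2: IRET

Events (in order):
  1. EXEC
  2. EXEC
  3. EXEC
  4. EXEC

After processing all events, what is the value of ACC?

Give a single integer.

Event 1 (EXEC): [MAIN] PC=0: INC 1 -> ACC=1
Event 2 (EXEC): [MAIN] PC=1: DEC 4 -> ACC=-3
Event 3 (EXEC): [MAIN] PC=2: INC 1 -> ACC=-2
Event 4 (EXEC): [MAIN] PC=3: HALT

Answer: -2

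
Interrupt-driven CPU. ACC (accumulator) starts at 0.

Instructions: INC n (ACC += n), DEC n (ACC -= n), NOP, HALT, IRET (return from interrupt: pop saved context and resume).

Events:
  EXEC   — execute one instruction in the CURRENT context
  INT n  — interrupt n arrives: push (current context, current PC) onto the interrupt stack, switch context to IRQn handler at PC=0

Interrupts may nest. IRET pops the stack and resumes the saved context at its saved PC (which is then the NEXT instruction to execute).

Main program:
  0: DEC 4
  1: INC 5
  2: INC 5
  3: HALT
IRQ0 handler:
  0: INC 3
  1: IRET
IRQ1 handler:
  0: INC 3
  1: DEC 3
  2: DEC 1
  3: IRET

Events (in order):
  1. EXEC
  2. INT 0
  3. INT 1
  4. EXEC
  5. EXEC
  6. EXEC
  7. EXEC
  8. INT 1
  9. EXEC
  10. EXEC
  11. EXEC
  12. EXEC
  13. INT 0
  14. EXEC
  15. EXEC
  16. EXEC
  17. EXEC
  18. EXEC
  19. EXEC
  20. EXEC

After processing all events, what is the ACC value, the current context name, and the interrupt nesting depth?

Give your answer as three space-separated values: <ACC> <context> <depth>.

Event 1 (EXEC): [MAIN] PC=0: DEC 4 -> ACC=-4
Event 2 (INT 0): INT 0 arrives: push (MAIN, PC=1), enter IRQ0 at PC=0 (depth now 1)
Event 3 (INT 1): INT 1 arrives: push (IRQ0, PC=0), enter IRQ1 at PC=0 (depth now 2)
Event 4 (EXEC): [IRQ1] PC=0: INC 3 -> ACC=-1
Event 5 (EXEC): [IRQ1] PC=1: DEC 3 -> ACC=-4
Event 6 (EXEC): [IRQ1] PC=2: DEC 1 -> ACC=-5
Event 7 (EXEC): [IRQ1] PC=3: IRET -> resume IRQ0 at PC=0 (depth now 1)
Event 8 (INT 1): INT 1 arrives: push (IRQ0, PC=0), enter IRQ1 at PC=0 (depth now 2)
Event 9 (EXEC): [IRQ1] PC=0: INC 3 -> ACC=-2
Event 10 (EXEC): [IRQ1] PC=1: DEC 3 -> ACC=-5
Event 11 (EXEC): [IRQ1] PC=2: DEC 1 -> ACC=-6
Event 12 (EXEC): [IRQ1] PC=3: IRET -> resume IRQ0 at PC=0 (depth now 1)
Event 13 (INT 0): INT 0 arrives: push (IRQ0, PC=0), enter IRQ0 at PC=0 (depth now 2)
Event 14 (EXEC): [IRQ0] PC=0: INC 3 -> ACC=-3
Event 15 (EXEC): [IRQ0] PC=1: IRET -> resume IRQ0 at PC=0 (depth now 1)
Event 16 (EXEC): [IRQ0] PC=0: INC 3 -> ACC=0
Event 17 (EXEC): [IRQ0] PC=1: IRET -> resume MAIN at PC=1 (depth now 0)
Event 18 (EXEC): [MAIN] PC=1: INC 5 -> ACC=5
Event 19 (EXEC): [MAIN] PC=2: INC 5 -> ACC=10
Event 20 (EXEC): [MAIN] PC=3: HALT

Answer: 10 MAIN 0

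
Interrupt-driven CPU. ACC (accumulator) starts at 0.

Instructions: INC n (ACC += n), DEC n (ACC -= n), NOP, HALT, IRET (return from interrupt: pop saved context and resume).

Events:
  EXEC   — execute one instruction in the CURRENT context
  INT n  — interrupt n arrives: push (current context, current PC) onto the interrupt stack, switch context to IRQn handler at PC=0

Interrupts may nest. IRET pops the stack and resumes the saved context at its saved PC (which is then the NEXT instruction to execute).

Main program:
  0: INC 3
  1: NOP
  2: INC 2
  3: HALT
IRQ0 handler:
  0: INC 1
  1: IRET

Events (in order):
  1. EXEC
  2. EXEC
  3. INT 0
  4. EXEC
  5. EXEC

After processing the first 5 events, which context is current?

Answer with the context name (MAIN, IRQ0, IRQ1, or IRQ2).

Event 1 (EXEC): [MAIN] PC=0: INC 3 -> ACC=3
Event 2 (EXEC): [MAIN] PC=1: NOP
Event 3 (INT 0): INT 0 arrives: push (MAIN, PC=2), enter IRQ0 at PC=0 (depth now 1)
Event 4 (EXEC): [IRQ0] PC=0: INC 1 -> ACC=4
Event 5 (EXEC): [IRQ0] PC=1: IRET -> resume MAIN at PC=2 (depth now 0)

Answer: MAIN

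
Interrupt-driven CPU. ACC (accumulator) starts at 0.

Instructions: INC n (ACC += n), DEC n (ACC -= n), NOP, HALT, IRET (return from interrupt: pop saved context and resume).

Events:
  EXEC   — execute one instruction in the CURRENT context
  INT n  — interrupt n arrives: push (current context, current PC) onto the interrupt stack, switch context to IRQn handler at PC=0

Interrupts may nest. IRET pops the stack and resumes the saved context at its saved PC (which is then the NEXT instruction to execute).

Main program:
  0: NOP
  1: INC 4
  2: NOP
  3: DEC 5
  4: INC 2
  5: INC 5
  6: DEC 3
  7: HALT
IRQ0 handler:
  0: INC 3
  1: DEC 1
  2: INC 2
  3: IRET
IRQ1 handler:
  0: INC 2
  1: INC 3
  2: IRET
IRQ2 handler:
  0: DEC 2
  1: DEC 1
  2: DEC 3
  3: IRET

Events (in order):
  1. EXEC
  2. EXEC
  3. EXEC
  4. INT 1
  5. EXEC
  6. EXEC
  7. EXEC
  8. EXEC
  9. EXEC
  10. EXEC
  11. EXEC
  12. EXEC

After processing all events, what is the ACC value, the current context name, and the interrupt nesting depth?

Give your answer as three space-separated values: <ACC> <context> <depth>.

Answer: 8 MAIN 0

Derivation:
Event 1 (EXEC): [MAIN] PC=0: NOP
Event 2 (EXEC): [MAIN] PC=1: INC 4 -> ACC=4
Event 3 (EXEC): [MAIN] PC=2: NOP
Event 4 (INT 1): INT 1 arrives: push (MAIN, PC=3), enter IRQ1 at PC=0 (depth now 1)
Event 5 (EXEC): [IRQ1] PC=0: INC 2 -> ACC=6
Event 6 (EXEC): [IRQ1] PC=1: INC 3 -> ACC=9
Event 7 (EXEC): [IRQ1] PC=2: IRET -> resume MAIN at PC=3 (depth now 0)
Event 8 (EXEC): [MAIN] PC=3: DEC 5 -> ACC=4
Event 9 (EXEC): [MAIN] PC=4: INC 2 -> ACC=6
Event 10 (EXEC): [MAIN] PC=5: INC 5 -> ACC=11
Event 11 (EXEC): [MAIN] PC=6: DEC 3 -> ACC=8
Event 12 (EXEC): [MAIN] PC=7: HALT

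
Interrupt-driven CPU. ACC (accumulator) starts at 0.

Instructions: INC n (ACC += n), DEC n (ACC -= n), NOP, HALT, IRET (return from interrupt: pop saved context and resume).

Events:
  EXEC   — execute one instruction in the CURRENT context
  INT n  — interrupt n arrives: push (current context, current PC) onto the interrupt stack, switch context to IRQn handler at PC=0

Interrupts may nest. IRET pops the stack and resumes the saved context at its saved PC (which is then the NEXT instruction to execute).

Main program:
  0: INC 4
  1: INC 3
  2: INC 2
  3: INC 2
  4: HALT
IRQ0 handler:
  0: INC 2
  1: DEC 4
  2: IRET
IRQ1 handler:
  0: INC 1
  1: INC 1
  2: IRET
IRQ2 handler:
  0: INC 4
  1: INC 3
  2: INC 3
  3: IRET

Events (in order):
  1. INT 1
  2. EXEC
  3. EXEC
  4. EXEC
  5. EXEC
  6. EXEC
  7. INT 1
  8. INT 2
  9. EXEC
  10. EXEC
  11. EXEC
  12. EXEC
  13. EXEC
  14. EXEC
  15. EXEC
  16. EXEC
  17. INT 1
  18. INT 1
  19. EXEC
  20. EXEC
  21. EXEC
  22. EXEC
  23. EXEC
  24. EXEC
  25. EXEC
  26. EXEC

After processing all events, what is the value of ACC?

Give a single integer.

Answer: 29

Derivation:
Event 1 (INT 1): INT 1 arrives: push (MAIN, PC=0), enter IRQ1 at PC=0 (depth now 1)
Event 2 (EXEC): [IRQ1] PC=0: INC 1 -> ACC=1
Event 3 (EXEC): [IRQ1] PC=1: INC 1 -> ACC=2
Event 4 (EXEC): [IRQ1] PC=2: IRET -> resume MAIN at PC=0 (depth now 0)
Event 5 (EXEC): [MAIN] PC=0: INC 4 -> ACC=6
Event 6 (EXEC): [MAIN] PC=1: INC 3 -> ACC=9
Event 7 (INT 1): INT 1 arrives: push (MAIN, PC=2), enter IRQ1 at PC=0 (depth now 1)
Event 8 (INT 2): INT 2 arrives: push (IRQ1, PC=0), enter IRQ2 at PC=0 (depth now 2)
Event 9 (EXEC): [IRQ2] PC=0: INC 4 -> ACC=13
Event 10 (EXEC): [IRQ2] PC=1: INC 3 -> ACC=16
Event 11 (EXEC): [IRQ2] PC=2: INC 3 -> ACC=19
Event 12 (EXEC): [IRQ2] PC=3: IRET -> resume IRQ1 at PC=0 (depth now 1)
Event 13 (EXEC): [IRQ1] PC=0: INC 1 -> ACC=20
Event 14 (EXEC): [IRQ1] PC=1: INC 1 -> ACC=21
Event 15 (EXEC): [IRQ1] PC=2: IRET -> resume MAIN at PC=2 (depth now 0)
Event 16 (EXEC): [MAIN] PC=2: INC 2 -> ACC=23
Event 17 (INT 1): INT 1 arrives: push (MAIN, PC=3), enter IRQ1 at PC=0 (depth now 1)
Event 18 (INT 1): INT 1 arrives: push (IRQ1, PC=0), enter IRQ1 at PC=0 (depth now 2)
Event 19 (EXEC): [IRQ1] PC=0: INC 1 -> ACC=24
Event 20 (EXEC): [IRQ1] PC=1: INC 1 -> ACC=25
Event 21 (EXEC): [IRQ1] PC=2: IRET -> resume IRQ1 at PC=0 (depth now 1)
Event 22 (EXEC): [IRQ1] PC=0: INC 1 -> ACC=26
Event 23 (EXEC): [IRQ1] PC=1: INC 1 -> ACC=27
Event 24 (EXEC): [IRQ1] PC=2: IRET -> resume MAIN at PC=3 (depth now 0)
Event 25 (EXEC): [MAIN] PC=3: INC 2 -> ACC=29
Event 26 (EXEC): [MAIN] PC=4: HALT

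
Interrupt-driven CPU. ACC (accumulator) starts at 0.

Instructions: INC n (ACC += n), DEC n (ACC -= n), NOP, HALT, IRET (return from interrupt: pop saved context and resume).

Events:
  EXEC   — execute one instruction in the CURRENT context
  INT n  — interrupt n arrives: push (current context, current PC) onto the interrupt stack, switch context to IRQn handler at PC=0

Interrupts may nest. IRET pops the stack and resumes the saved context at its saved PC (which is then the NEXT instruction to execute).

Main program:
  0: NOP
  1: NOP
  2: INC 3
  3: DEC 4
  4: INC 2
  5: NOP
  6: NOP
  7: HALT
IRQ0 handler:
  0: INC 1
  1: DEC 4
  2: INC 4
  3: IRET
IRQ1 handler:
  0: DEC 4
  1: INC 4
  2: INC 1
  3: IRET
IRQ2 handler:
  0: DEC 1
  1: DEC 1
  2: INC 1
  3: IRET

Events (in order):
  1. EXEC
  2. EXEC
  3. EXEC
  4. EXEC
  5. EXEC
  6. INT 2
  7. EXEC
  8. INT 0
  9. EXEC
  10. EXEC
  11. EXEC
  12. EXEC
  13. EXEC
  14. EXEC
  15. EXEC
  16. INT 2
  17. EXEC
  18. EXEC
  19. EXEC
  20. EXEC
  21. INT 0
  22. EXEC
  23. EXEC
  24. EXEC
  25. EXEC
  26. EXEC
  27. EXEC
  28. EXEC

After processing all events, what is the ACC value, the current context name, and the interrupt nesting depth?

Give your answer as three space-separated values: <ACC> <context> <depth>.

Answer: 1 MAIN 0

Derivation:
Event 1 (EXEC): [MAIN] PC=0: NOP
Event 2 (EXEC): [MAIN] PC=1: NOP
Event 3 (EXEC): [MAIN] PC=2: INC 3 -> ACC=3
Event 4 (EXEC): [MAIN] PC=3: DEC 4 -> ACC=-1
Event 5 (EXEC): [MAIN] PC=4: INC 2 -> ACC=1
Event 6 (INT 2): INT 2 arrives: push (MAIN, PC=5), enter IRQ2 at PC=0 (depth now 1)
Event 7 (EXEC): [IRQ2] PC=0: DEC 1 -> ACC=0
Event 8 (INT 0): INT 0 arrives: push (IRQ2, PC=1), enter IRQ0 at PC=0 (depth now 2)
Event 9 (EXEC): [IRQ0] PC=0: INC 1 -> ACC=1
Event 10 (EXEC): [IRQ0] PC=1: DEC 4 -> ACC=-3
Event 11 (EXEC): [IRQ0] PC=2: INC 4 -> ACC=1
Event 12 (EXEC): [IRQ0] PC=3: IRET -> resume IRQ2 at PC=1 (depth now 1)
Event 13 (EXEC): [IRQ2] PC=1: DEC 1 -> ACC=0
Event 14 (EXEC): [IRQ2] PC=2: INC 1 -> ACC=1
Event 15 (EXEC): [IRQ2] PC=3: IRET -> resume MAIN at PC=5 (depth now 0)
Event 16 (INT 2): INT 2 arrives: push (MAIN, PC=5), enter IRQ2 at PC=0 (depth now 1)
Event 17 (EXEC): [IRQ2] PC=0: DEC 1 -> ACC=0
Event 18 (EXEC): [IRQ2] PC=1: DEC 1 -> ACC=-1
Event 19 (EXEC): [IRQ2] PC=2: INC 1 -> ACC=0
Event 20 (EXEC): [IRQ2] PC=3: IRET -> resume MAIN at PC=5 (depth now 0)
Event 21 (INT 0): INT 0 arrives: push (MAIN, PC=5), enter IRQ0 at PC=0 (depth now 1)
Event 22 (EXEC): [IRQ0] PC=0: INC 1 -> ACC=1
Event 23 (EXEC): [IRQ0] PC=1: DEC 4 -> ACC=-3
Event 24 (EXEC): [IRQ0] PC=2: INC 4 -> ACC=1
Event 25 (EXEC): [IRQ0] PC=3: IRET -> resume MAIN at PC=5 (depth now 0)
Event 26 (EXEC): [MAIN] PC=5: NOP
Event 27 (EXEC): [MAIN] PC=6: NOP
Event 28 (EXEC): [MAIN] PC=7: HALT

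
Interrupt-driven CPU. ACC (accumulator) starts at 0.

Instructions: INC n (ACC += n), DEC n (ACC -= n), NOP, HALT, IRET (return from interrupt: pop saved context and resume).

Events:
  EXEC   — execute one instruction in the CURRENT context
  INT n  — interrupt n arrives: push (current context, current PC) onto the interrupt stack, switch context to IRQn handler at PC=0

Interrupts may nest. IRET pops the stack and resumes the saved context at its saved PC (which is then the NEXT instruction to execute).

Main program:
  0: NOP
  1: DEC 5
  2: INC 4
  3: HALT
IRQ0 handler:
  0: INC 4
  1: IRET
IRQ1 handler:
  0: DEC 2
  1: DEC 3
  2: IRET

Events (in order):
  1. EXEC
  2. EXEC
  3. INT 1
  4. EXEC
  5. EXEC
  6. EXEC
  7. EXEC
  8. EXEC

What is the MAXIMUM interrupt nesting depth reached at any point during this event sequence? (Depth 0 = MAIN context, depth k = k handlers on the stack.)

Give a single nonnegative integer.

Answer: 1

Derivation:
Event 1 (EXEC): [MAIN] PC=0: NOP [depth=0]
Event 2 (EXEC): [MAIN] PC=1: DEC 5 -> ACC=-5 [depth=0]
Event 3 (INT 1): INT 1 arrives: push (MAIN, PC=2), enter IRQ1 at PC=0 (depth now 1) [depth=1]
Event 4 (EXEC): [IRQ1] PC=0: DEC 2 -> ACC=-7 [depth=1]
Event 5 (EXEC): [IRQ1] PC=1: DEC 3 -> ACC=-10 [depth=1]
Event 6 (EXEC): [IRQ1] PC=2: IRET -> resume MAIN at PC=2 (depth now 0) [depth=0]
Event 7 (EXEC): [MAIN] PC=2: INC 4 -> ACC=-6 [depth=0]
Event 8 (EXEC): [MAIN] PC=3: HALT [depth=0]
Max depth observed: 1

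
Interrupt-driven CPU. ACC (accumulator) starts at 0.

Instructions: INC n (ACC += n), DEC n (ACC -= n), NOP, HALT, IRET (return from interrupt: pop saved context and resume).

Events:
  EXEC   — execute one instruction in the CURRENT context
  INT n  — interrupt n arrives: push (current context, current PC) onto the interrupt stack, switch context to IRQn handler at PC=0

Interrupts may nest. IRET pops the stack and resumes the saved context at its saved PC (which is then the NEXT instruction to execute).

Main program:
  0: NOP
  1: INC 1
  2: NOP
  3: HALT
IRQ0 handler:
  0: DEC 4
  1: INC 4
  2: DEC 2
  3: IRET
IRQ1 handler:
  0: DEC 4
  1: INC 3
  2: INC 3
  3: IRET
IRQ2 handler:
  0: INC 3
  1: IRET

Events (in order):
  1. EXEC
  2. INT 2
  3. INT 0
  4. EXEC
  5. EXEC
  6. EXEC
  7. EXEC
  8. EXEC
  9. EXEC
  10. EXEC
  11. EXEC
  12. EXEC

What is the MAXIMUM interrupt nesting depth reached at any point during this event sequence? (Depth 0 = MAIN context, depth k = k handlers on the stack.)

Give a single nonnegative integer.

Answer: 2

Derivation:
Event 1 (EXEC): [MAIN] PC=0: NOP [depth=0]
Event 2 (INT 2): INT 2 arrives: push (MAIN, PC=1), enter IRQ2 at PC=0 (depth now 1) [depth=1]
Event 3 (INT 0): INT 0 arrives: push (IRQ2, PC=0), enter IRQ0 at PC=0 (depth now 2) [depth=2]
Event 4 (EXEC): [IRQ0] PC=0: DEC 4 -> ACC=-4 [depth=2]
Event 5 (EXEC): [IRQ0] PC=1: INC 4 -> ACC=0 [depth=2]
Event 6 (EXEC): [IRQ0] PC=2: DEC 2 -> ACC=-2 [depth=2]
Event 7 (EXEC): [IRQ0] PC=3: IRET -> resume IRQ2 at PC=0 (depth now 1) [depth=1]
Event 8 (EXEC): [IRQ2] PC=0: INC 3 -> ACC=1 [depth=1]
Event 9 (EXEC): [IRQ2] PC=1: IRET -> resume MAIN at PC=1 (depth now 0) [depth=0]
Event 10 (EXEC): [MAIN] PC=1: INC 1 -> ACC=2 [depth=0]
Event 11 (EXEC): [MAIN] PC=2: NOP [depth=0]
Event 12 (EXEC): [MAIN] PC=3: HALT [depth=0]
Max depth observed: 2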